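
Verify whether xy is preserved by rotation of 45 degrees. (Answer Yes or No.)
No

Applying rotation by 45 degrees: x' = x*cos(45 degrees) - y*sin(45 degrees) = sqrt(2)x/2 - sqrt(2)y/2, y' = x*sin(45 degrees) + y*cos(45 degrees) = sqrt(2)x/2 + sqrt(2)y/2

Substituting into xy:
(sqrt(2)x/2 - sqrt(2)y/2)(sqrt(2)x/2 + sqrt(2)y/2)
= x^2/2 - y^2/2

This differs from the original expression xy, so it is NOT invariant.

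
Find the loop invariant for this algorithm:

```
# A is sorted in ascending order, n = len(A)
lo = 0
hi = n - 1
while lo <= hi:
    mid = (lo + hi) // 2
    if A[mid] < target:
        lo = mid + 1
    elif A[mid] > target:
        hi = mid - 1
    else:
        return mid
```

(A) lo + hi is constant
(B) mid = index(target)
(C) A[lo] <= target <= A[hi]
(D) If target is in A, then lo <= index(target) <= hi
D

A loop invariant must hold before the first iteration and be re-established by every execution of the body.

(D) If target is in A, then lo <= index(target) <= hi: Before the loop [lo, hi] = [0, n-1] covers every index. When A[mid] < target, sortedness puts target strictly to the right of mid, so setting lo = mid + 1 keeps index(target) in [lo, hi]; symmetrically for hi = mid - 1. Hence 'if target is in A then lo <= index(target) <= hi' holds after every iteration, and when lo > hi it proves target is absent.

The other options fail:
(A) lo + hi is constant: each iteration moves exactly one of lo, hi, so lo + hi changes (e.g. 0 + (n-1) becomes (mid+1) + (n-1)).
(B) mid = index(target): mid is just the current probe; it equals index(target) only on the iteration that returns.
(C) A[lo] <= target <= A[hi]: fails when target is not in A (e.g. target < A[0] already violates it before the loop), so it is not maintained in general.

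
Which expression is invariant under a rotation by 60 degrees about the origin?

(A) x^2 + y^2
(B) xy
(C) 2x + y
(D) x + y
A

A rotation by 60 degrees sends (x, y) to (x/2 - sqrt(3)y/2, sqrt(3)x/2 + y/2).
Substitute the transformed coordinates into each option and compare with the original:
(A) x^2 + y^2  ->  (x/2 - sqrt(3)y/2)^2 + (sqrt(3)x/2 + y/2)^2 = x^2 + y^2   [equals x^2 + y^2: invariant]
(B) xy  ->  (x/2 - sqrt(3)y/2)(sqrt(3)x/2 + y/2) = sqrt(3)x^2/4 - xy/2 - sqrt(3)y^2/4   [differs from xy: not invariant]
(C) 2x + y  ->  2(x/2 - sqrt(3)y/2) + (sqrt(3)x/2 + y/2) = sqrt(3)x/2 + x - sqrt(3)y + y/2   [differs from 2x + y: not invariant]
(D) x + y  ->  (x/2 - sqrt(3)y/2) + (sqrt(3)x/2 + y/2) = x/2 + sqrt(3)x/2 - sqrt(3)y/2 + y/2   [differs from x + y: not invariant]

Only option (A), x^2 + y^2, is unchanged by the transformation.
Geometrically, x^2 + y^2 is the squared distance from the origin, which every rotation about the origin preserves.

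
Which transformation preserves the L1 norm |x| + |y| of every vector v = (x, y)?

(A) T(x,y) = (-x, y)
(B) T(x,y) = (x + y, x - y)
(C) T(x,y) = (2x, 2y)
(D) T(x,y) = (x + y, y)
A

A transformation preserves a norm if ||T(v)|| = ||v|| for every v; a single vector where the norm changes rules an option out.

(A) T(x,y) = (-x, y): preserves the norm -- it only permutes the coordinates and/or flips signs, which leaves |x| + |y| unchanged.
(B) T(x,y) = (x + y, x - y): v = (1, 0) has norm |1| + |0| = 1, but T(v) = (1, 1) has norm 2 -- not preserved.
(C) T(x,y) = (2x, 2y): v = (1, 0) has norm |1| + |0| = 1, but T(v) = (2, 0) has norm 2 -- not preserved.
(D) T(x,y) = (x + y, y): v = (0, 1) has norm |0| + |1| = 1, but T(v) = (1, 1) has norm 2 -- not preserved.

Therefore the answer is (A).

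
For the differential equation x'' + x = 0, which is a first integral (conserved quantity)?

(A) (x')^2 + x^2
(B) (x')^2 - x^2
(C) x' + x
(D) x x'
A

A first integral I satisfies dI/dt = 0 along every solution. Differentiate each option and use the equation of motion:
(A) d/dt[(x')^2 + x^2] = 2x'x'' + 2x x' = 2x'(-x) + 2x x' = 0
(B) d/dt[(x')^2 - x^2] = 2x'x'' - 2x x' = -4x x', not identically 0
(C) d/dt[x' + x] = x'' + x' = -x + x', not identically 0
(D) d/dt[x x'] = (x')^2 + x x'' = (x')^2 - x^2, not identically 0

Only (A) has zero time-derivative. So the energy-like quantity (x')^2 + x^2 is the first integral.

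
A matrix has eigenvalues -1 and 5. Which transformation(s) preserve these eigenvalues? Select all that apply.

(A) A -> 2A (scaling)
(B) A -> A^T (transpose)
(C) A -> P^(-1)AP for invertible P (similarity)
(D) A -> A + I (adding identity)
B and C

Eigenvalues are preserved by:
1. Similarity transformations: A -> P^(-1)AP (same characteristic polynomial)
2. Transpose: A^T has the same eigenvalues as A

Eigenvalues are NOT preserved by:
- Adding identity: eigenvalues become -1+1, 5+1
- Scaling: eigenvalues become -2, 10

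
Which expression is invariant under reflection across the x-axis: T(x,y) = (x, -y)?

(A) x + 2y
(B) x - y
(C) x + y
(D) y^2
D

The map is reflection across the x-axis: T(x,y) = (x, -y).
Substitute the transformed coordinates into each option and compare with the original:
(A) x + 2y  ->  (x) + 2(-y) = x - 2y   [differs from x + 2y: not invariant]
(B) x - y  ->  (x) - (-y) = x + y   [differs from x - y: not invariant]
(C) x + y  ->  (x) + (-y) = x - y   [differs from x + y: not invariant]
(D) y^2  ->  (-y)^2 = y^2   [equals y^2: invariant]

Only option (D), y^2, is unchanged by the transformation.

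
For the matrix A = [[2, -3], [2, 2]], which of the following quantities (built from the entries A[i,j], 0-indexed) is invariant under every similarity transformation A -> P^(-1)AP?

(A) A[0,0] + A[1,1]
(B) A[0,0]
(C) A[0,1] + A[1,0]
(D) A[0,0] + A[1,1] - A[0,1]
A

A[0,0] + A[1,1] is the trace of A. By the cyclic property of the trace, tr(P^(-1)AP) = tr(APP^(-1)) = tr(A), so it is the same for every matrix similar to A.

The other combinations are not similarity invariants. For example, take P = [[1, 1], [1, 2]] (det P = 1), so P^(-1) = [[2, -1], [-1, 1]] and
B = P^(-1)AP = [[-6, -14], [5, 10]].
Evaluating each option on A and on B:
(A) A[0,0] + A[1,1]: 4 for A, 4 for B -> unchanged
(B) A[0,0]: 2 for A, -6 for B -> changes
(C) A[0,1] + A[1,0]: -1 for A, -9 for B -> changes
(D) A[0,0] + A[1,1] - A[0,1]: 7 for A, 18 for B -> changes

Only (A) A[0,0] + A[1,1] = 4 survives (and it does so for every P, not just this one), so it is the invariant.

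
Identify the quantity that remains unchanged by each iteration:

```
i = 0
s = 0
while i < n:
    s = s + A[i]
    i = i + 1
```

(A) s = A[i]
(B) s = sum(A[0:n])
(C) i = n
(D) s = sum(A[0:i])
D

A loop invariant must hold before the first iteration and be re-established by every execution of the body.

(D) s = sum(A[0:i]): Initially i = 0 and s = 0 = sum of the empty slice A[0:0]. If s = sum(A[0:i]) holds at the top of an iteration, the body sets s to sum(A[0:i]) + A[i] = sum(A[0:i+1]) and then i to i+1, so s = sum(A[0:i]) holds again. At exit i = n, giving s = sum(A[0:n]).

The other options fail:
(A) s = A[i]: after the first iteration s = A[0] but i = 1, so s = A[i] compares s with the wrong element (and fails in general).
(B) s = sum(A[0:n]): false before the loop (s = 0, not the full sum) -- it only becomes true at exit.
(C) i = n: false initially (i = 0); it is the exit condition, not an invariant.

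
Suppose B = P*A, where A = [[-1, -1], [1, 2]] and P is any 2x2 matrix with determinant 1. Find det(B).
-1

By the multiplicative property of determinants, det(B) = det(P*A) = det(P) * det(A) = det(A),
so the determinant is invariant under multiplication by any determinant-1 matrix; we just need det(A).

det(A) = (-1)(2) - (-1)(1) = -2 - (-1) = -1

Therefore det(B) = 1 * (-1) = -1.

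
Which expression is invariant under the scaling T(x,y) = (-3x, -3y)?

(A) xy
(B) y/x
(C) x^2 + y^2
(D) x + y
B

Under the uniform scaling T(x,y) = (-3x, -3y):
Substitute the transformed coordinates into each option and compare with the original:
(A) xy  ->  (-3x)(-3y) = 9xy   [differs from xy: not invariant]
(B) y/x  ->  (-3y)/(-3x) = y/x   [equals y/x: invariant]
(C) x^2 + y^2  ->  (-3x)^2 + (-3y)^2 = 9x^2 + 9y^2   [differs from x^2 + y^2: not invariant]
(D) x + y  ->  (-3x) + (-3y) = -3x - 3y   [differs from x + y: not invariant]

Only option (B), y/x, is unchanged by the transformation.
The common factor -3 cancels in a ratio of coordinates, while sums, products and sums of squares pick up factors of -3 or 9.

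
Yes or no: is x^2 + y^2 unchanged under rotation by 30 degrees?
Yes

Applying rotation by 30 degrees: x' = x*cos(30 degrees) - y*sin(30 degrees) = sqrt(3)x/2 - y/2, y' = x*sin(30 degrees) + y*cos(30 degrees) = x/2 + sqrt(3)y/2

Substituting into x^2 + y^2:
(sqrt(3)x/2 - y/2)^2 + (x/2 + sqrt(3)y/2)^2
= x^2 + y^2

This equals the original expression x^2 + y^2, so it IS invariant.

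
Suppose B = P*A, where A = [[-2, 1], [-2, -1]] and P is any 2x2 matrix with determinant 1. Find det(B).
4

By the multiplicative property of determinants, det(B) = det(P*A) = det(P) * det(A) = det(A),
so the determinant is invariant under multiplication by any determinant-1 matrix; we just need det(A).

det(A) = (-2)(-1) - (1)(-2) = 2 - (-2) = 4

Therefore det(B) = 1 * 4 = 4.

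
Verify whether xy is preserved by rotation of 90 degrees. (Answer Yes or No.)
No

Applying rotation by 90 degrees: x' = x*cos(90 degrees) - y*sin(90 degrees) = -y, y' = x*sin(90 degrees) + y*cos(90 degrees) = x

Substituting into xy:
(-y)(x)
= -xy

This differs from the original expression xy, so it is NOT invariant.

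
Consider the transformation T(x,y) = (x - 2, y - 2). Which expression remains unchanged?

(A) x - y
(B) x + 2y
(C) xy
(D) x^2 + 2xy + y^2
A

An expression E(x,y) is invariant under T if E(T(x,y)) = E(x,y). Here T(x,y) = (x - 2, y - 2).
Substitute the transformed coordinates into each option and compare with the original:
(A) x - y  ->  (x - 2) - (y - 2) = x - y   [equals x - y: invariant]
(B) x + 2y  ->  (x - 2) + 2(y - 2) = x + 2y - 6   [differs from x + 2y: not invariant]
(C) xy  ->  (x - 2)(y - 2) = xy - 2x - 2y + 4   [differs from xy: not invariant]
(D) x^2 + 2xy + y^2  ->  (x - 2)^2 + 2(x - 2)(y - 2) + (y - 2)^2 = x^2 + 2xy - 8x + y^2 - 8y + 16   [differs from x^2 + 2xy + y^2: not invariant]

Only option (A), x - y, is unchanged by the transformation.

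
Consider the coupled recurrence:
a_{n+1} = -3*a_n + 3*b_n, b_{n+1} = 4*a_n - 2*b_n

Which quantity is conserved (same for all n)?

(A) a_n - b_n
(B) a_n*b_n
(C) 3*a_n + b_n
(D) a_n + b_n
D

Replace a_n by a_{n+1} = -3*a_n + 3*b_n and b_n by b_{n+1} = 4*a_n - 2*b_n in each option and simplify:
(A) a_n - b_n  ->  (-3*a_n + 3*b_n) - (4*a_n - 2*b_n) = -7*a_n + 5*b_n   [not conserved]
(B) a_n*b_n  ->  (-3*a_n + 3*b_n)*(4*a_n - 2*b_n) = -12*a_n^2 + 18*a_n*b_n - 6*b_n^2   [not conserved]
(C) 3*a_n + b_n  ->  3*(-3*a_n + 3*b_n) + (4*a_n - 2*b_n) = -5*a_n + 7*b_n   [not conserved]
(D) a_n + b_n  ->  (-3*a_n + 3*b_n) + (4*a_n - 2*b_n) = a_n + b_n   [conserved]

Only (D) a_n + b_n returns to itself after one step, so it is the conserved quantity.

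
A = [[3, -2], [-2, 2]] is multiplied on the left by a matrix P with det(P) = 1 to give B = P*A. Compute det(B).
2

By the multiplicative property of determinants, det(B) = det(P*A) = det(P) * det(A) = det(A),
so the determinant is invariant under multiplication by any determinant-1 matrix; we just need det(A).

det(A) = (3)(2) - (-2)(-2) = 6 - 4 = 2

Therefore det(B) = 1 * 2 = 2.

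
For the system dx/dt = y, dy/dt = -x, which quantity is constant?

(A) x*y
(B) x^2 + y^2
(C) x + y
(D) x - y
B

A first integral I satisfies dI/dt = 0 along every solution. Differentiate each option and use the equation of motion:
(A) d/dt[x*y] = (dx/dt)y + x(dy/dt) = y^2 - x^2, not identically 0
(B) d/dt[x^2 + y^2] = 2x*dx/dt + 2y*dy/dt = 2x*y + 2y*(-x) = 0
(C) d/dt[x + y] = y + (-x) = y - x, not identically 0
(D) d/dt[x - y] = y - (-x) = x + y, not identically 0

Only (B) has zero time-derivative. So x^2 + y^2 (the squared radius; trajectories are circles) is the conserved quantity.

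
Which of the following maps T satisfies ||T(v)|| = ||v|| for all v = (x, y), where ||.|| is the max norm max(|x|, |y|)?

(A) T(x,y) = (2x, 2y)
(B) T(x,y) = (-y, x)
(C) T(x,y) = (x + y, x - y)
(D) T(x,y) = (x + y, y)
B

A transformation preserves a norm if ||T(v)|| = ||v|| for every v; a single vector where the norm changes rules an option out.

(A) T(x,y) = (2x, 2y): v = (1, 0) has norm max(|1|, |0|) = 1, but T(v) = (2, 0) has norm 2 -- not preserved.
(B) T(x,y) = (-y, x): preserves the norm -- it only permutes the coordinates and/or flips signs, which leaves max(|x|, |y|) unchanged.
(C) T(x,y) = (x + y, x - y): v = (1, 1) has norm max(|1|, |1|) = 1, but T(v) = (2, 0) has norm 2 -- not preserved.
(D) T(x,y) = (x + y, y): v = (1, 1) has norm max(|1|, |1|) = 1, but T(v) = (2, 1) has norm 2 -- not preserved.

Therefore the answer is (B).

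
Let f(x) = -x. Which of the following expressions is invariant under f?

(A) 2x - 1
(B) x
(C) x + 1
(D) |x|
D

For f(x) = -x:
Applying f replaces x by -x. Since |-x| = |x|, the absolute value is unchanged by f, whereas x -> -x, 2x - 1 -> -2x - 1 and x + 1 -> -x + 1 all change.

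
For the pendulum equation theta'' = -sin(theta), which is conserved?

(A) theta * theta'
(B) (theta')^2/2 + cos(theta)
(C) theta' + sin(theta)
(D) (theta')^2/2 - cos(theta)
D

A first integral I satisfies dI/dt = 0 along every solution. Differentiate each option and use the equation of motion:
(A) d/dt[theta * theta'] = (theta')^2 + theta theta'' = (theta')^2 - theta sin(theta), not identically 0
(B) d/dt[(theta')^2/2 + cos(theta)] = theta' theta'' - sin(theta) theta' = -2 theta' sin(theta), not identically 0
(C) d/dt[theta' + sin(theta)] = theta'' + cos(theta) theta' = -sin(theta) + theta' cos(theta), not identically 0
(D) d/dt[(theta')^2/2 - cos(theta)] = theta' theta'' + sin(theta) theta' = theta'(-sin(theta)) + theta' sin(theta) = 0

Only (D) has zero time-derivative. This is the total energy: kinetic (theta')^2/2 plus potential -cos(theta).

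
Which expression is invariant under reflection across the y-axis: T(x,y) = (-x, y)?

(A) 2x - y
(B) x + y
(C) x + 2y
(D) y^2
D

The map is reflection across the y-axis: T(x,y) = (-x, y).
Substitute the transformed coordinates into each option and compare with the original:
(A) 2x - y  ->  2(-x) - (y) = -2x - y   [differs from 2x - y: not invariant]
(B) x + y  ->  (-x) + (y) = -x + y   [differs from x + y: not invariant]
(C) x + 2y  ->  (-x) + 2(y) = -x + 2y   [differs from x + 2y: not invariant]
(D) y^2  ->  (y)^2 = y^2   [equals y^2: invariant]

Only option (D), y^2, is unchanged by the transformation.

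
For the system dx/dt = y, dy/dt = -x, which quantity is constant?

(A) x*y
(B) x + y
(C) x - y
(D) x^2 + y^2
D

A first integral I satisfies dI/dt = 0 along every solution. Differentiate each option and use the equation of motion:
(A) d/dt[x*y] = (dx/dt)y + x(dy/dt) = y^2 - x^2, not identically 0
(B) d/dt[x + y] = y + (-x) = y - x, not identically 0
(C) d/dt[x - y] = y - (-x) = x + y, not identically 0
(D) d/dt[x^2 + y^2] = 2x*dx/dt + 2y*dy/dt = 2x*y + 2y*(-x) = 0

Only (D) has zero time-derivative. So x^2 + y^2 (the squared radius; trajectories are circles) is the conserved quantity.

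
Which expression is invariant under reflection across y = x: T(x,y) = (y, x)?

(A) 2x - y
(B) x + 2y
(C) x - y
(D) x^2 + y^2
D

The map is reflection across y = x: T(x,y) = (y, x).
Substitute the transformed coordinates into each option and compare with the original:
(A) 2x - y  ->  2(y) - (x) = -x + 2y   [differs from 2x - y: not invariant]
(B) x + 2y  ->  (y) + 2(x) = 2x + y   [differs from x + 2y: not invariant]
(C) x - y  ->  (y) - (x) = -x + y   [differs from x - y: not invariant]
(D) x^2 + y^2  ->  (y)^2 + (x)^2 = x^2 + y^2   [equals x^2 + y^2: invariant]

Only option (D), x^2 + y^2, is unchanged by the transformation.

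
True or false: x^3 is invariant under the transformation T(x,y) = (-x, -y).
False

Substitute T(x,y) = (-x, -y) into the expression and compare with the original.

Original: x^3
After applying T: (-x)^3 = -x^3

This differs from the original x^3 (difference: -2x^3), so the expression is NOT invariant.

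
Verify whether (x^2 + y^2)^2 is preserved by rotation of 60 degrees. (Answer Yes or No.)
Yes

Applying rotation by 60 degrees: x' = x*cos(60 degrees) - y*sin(60 degrees) = x/2 - sqrt(3)y/2, y' = x*sin(60 degrees) + y*cos(60 degrees) = sqrt(3)x/2 + y/2

Substituting into (x^2 + y^2)^2:
((x/2 - sqrt(3)y/2)^2 + (sqrt(3)x/2 + y/2)^2)^2
= x^4 + 2x^2y^2 + y^4 = (x^2 + y^2)^2

This equals the original expression (x^2 + y^2)^2, so it IS invariant.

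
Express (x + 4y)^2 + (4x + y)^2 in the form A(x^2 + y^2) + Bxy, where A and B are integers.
17(x^2 + y^2) + 16xy

Expanding: (x + 4y)^2 = x^2 + 8xy + 16y^2
(4x + y)^2 = 16x^2 + 8xy + y^2
Sum = (1+16)(x^2+y^2) + 16xy = 17(x^2 + y^2) + 16xy
This is symmetric in x and y.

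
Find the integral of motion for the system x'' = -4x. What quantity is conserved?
E = (x')^2 + 4x^2

Multiply the equation by x':
x' * x'' = -4x * x'
The left side is d/dt[(x')^2/2] and the right side is d/dt[-4x^2/2], so
d/dt[(x')^2/2 + 4x^2/2] = 0, i.e. (x')^2/2 + 4x^2/2 = constant.
Multiplying by 2, the integral of motion is E = (x')^2 + 4x^2.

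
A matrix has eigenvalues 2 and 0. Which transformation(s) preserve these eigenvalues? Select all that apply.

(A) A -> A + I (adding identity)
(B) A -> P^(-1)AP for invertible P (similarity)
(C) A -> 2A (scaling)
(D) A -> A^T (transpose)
B and D

Eigenvalues are preserved by:
1. Similarity transformations: A -> P^(-1)AP (same characteristic polynomial)
2. Transpose: A^T has the same eigenvalues as A

Eigenvalues are NOT preserved by:
- Adding identity: eigenvalues become 2+1, 0+1
- Scaling: eigenvalues become 4, 0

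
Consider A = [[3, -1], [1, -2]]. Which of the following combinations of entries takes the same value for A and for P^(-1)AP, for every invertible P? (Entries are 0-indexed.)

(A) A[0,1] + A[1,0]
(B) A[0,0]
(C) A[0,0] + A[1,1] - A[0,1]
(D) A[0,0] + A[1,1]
D

A[0,0] + A[1,1] is the trace of A. By the cyclic property of the trace, tr(P^(-1)AP) = tr(APP^(-1)) = tr(A), so it is the same for every matrix similar to A.

The other combinations are not similarity invariants. For example, take P = [[2, 1], [1, 1]] (det P = 1), so P^(-1) = [[1, -1], [-1, 2]] and
B = P^(-1)AP = [[5, 3], [-5, -4]].
Evaluating each option on A and on B:
(A) A[0,1] + A[1,0]: 0 for A, -2 for B -> changes
(B) A[0,0]: 3 for A, 5 for B -> changes
(C) A[0,0] + A[1,1] - A[0,1]: 2 for A, -2 for B -> changes
(D) A[0,0] + A[1,1]: 1 for A, 1 for B -> unchanged

Only (D) A[0,0] + A[1,1] = 1 survives (and it does so for every P, not just this one), so it is the invariant.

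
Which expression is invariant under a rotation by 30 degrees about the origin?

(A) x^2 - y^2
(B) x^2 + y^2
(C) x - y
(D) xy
B

A rotation by 30 degrees sends (x, y) to (sqrt(3)x/2 - y/2, x/2 + sqrt(3)y/2).
Substitute the transformed coordinates into each option and compare with the original:
(A) x^2 - y^2  ->  (sqrt(3)x/2 - y/2)^2 - (x/2 + sqrt(3)y/2)^2 = x^2/2 - sqrt(3)xy - y^2/2   [differs from x^2 - y^2: not invariant]
(B) x^2 + y^2  ->  (sqrt(3)x/2 - y/2)^2 + (x/2 + sqrt(3)y/2)^2 = x^2 + y^2   [equals x^2 + y^2: invariant]
(C) x - y  ->  (sqrt(3)x/2 - y/2) - (x/2 + sqrt(3)y/2) = -x/2 + sqrt(3)x/2 - sqrt(3)y/2 - y/2   [differs from x - y: not invariant]
(D) xy  ->  (sqrt(3)x/2 - y/2)(x/2 + sqrt(3)y/2) = sqrt(3)x^2/4 + xy/2 - sqrt(3)y^2/4   [differs from xy: not invariant]

Only option (B), x^2 + y^2, is unchanged by the transformation.
Geometrically, x^2 + y^2 is the squared distance from the origin, which every rotation about the origin preserves.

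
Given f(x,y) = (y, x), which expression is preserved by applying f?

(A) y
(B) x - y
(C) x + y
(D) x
C

For f(x,y) = (y, x):
After applying f: x' = y, y' = x. So x' + y' = y + x = x + y.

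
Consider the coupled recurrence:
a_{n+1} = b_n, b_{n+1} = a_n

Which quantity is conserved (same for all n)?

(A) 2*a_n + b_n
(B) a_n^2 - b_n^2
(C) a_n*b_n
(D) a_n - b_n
C

Replace a_n by a_{n+1} = b_n and b_n by b_{n+1} = a_n in each option and simplify:
(A) 2*a_n + b_n  ->  2*(b_n) + (a_n) = a_n + 2*b_n   [not conserved]
(B) a_n^2 - b_n^2  ->  (b_n)^2 - (a_n)^2 = -a_n^2 + b_n^2   [not conserved]
(C) a_n*b_n  ->  (b_n)*(a_n) = a_n*b_n   [conserved]
(D) a_n - b_n  ->  (b_n) - (a_n) = -a_n + b_n   [not conserved]

Only (C) a_n*b_n returns to itself after one step, so it is the conserved quantity.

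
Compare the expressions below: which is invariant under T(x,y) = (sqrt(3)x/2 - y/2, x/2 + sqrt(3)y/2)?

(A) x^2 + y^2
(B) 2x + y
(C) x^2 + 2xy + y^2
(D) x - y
A

An expression E(x,y) is invariant under T if E(T(x,y)) = E(x,y). Here T(x,y) = (sqrt(3)x/2 - y/2, x/2 + sqrt(3)y/2).
Substitute the transformed coordinates into each option and compare with the original:
(A) x^2 + y^2  ->  (sqrt(3)x/2 - y/2)^2 + (x/2 + sqrt(3)y/2)^2 = x^2 + y^2   [equals x^2 + y^2: invariant]
(B) 2x + y  ->  2(sqrt(3)x/2 - y/2) + (x/2 + sqrt(3)y/2) = x/2 + sqrt(3)x - y + sqrt(3)y/2   [differs from 2x + y: not invariant]
(C) x^2 + 2xy + y^2  ->  (sqrt(3)x/2 - y/2)^2 + 2(sqrt(3)x/2 - y/2)(x/2 + sqrt(3)y/2) + (x/2 + sqrt(3)y/2)^2 = sqrt(3)x^2/2 + x^2 + xy - sqrt(3)y^2/2 + y^2   [differs from x^2 + 2xy + y^2: not invariant]
(D) x - y  ->  (sqrt(3)x/2 - y/2) - (x/2 + sqrt(3)y/2) = -x/2 + sqrt(3)x/2 - sqrt(3)y/2 - y/2   [differs from x - y: not invariant]

Only option (A), x^2 + y^2, is unchanged by the transformation.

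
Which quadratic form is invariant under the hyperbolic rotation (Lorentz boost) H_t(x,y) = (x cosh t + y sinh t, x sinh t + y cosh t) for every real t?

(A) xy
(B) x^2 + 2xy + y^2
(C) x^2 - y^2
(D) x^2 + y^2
C

Write x' = x cosh t + y sinh t, y' = x sinh t + y cosh t and substitute into each option:
(A) xy: (x cosh t + y sinh t)(x sinh t + y cosh t) = xy(cosh^2 t + sinh^2 t) + (x^2 + y^2) sinh t cosh t = xy cosh 2t + (x^2 + y^2)(sinh 2t)/2   [not invariant for t != 0]
(B) x^2 + 2xy + y^2: (x' + y')^2 with x' + y' = (x + y)(cosh t + sinh t) = (x + y)e^t, so it becomes (x + y)^2 e^(2t)   [not invariant for t != 0]
(C) x^2 - y^2: (x cosh t + y sinh t)^2 - (x sinh t + y cosh t)^2 = x^2(cosh^2 t - sinh^2 t) + 2xy(cosh t sinh t - sinh t cosh t) + y^2(sinh^2 t - cosh^2 t) = x^2 - y^2   [invariant, using cosh^2 t - sinh^2 t = 1]
(D) x^2 + y^2: (x cosh t + y sinh t)^2 + (x sinh t + y cosh t)^2 = (x^2 + y^2)(cosh^2 t + sinh^2 t) + 4xy sinh t cosh t = (x^2 + y^2) cosh 2t + 2xy sinh 2t   [not invariant for t != 0]

Only (C) x^2 - y^2 is unchanged; it is the Minkowski form preserved by Lorentz boosts, just as x^2 + y^2 is preserved by ordinary rotations.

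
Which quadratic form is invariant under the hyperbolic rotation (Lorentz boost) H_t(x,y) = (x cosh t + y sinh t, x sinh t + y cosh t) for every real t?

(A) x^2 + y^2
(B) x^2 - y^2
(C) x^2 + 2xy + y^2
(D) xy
B

Write x' = x cosh t + y sinh t, y' = x sinh t + y cosh t and substitute into each option:
(A) x^2 + y^2: (x cosh t + y sinh t)^2 + (x sinh t + y cosh t)^2 = (x^2 + y^2)(cosh^2 t + sinh^2 t) + 4xy sinh t cosh t = (x^2 + y^2) cosh 2t + 2xy sinh 2t   [not invariant for t != 0]
(B) x^2 - y^2: (x cosh t + y sinh t)^2 - (x sinh t + y cosh t)^2 = x^2(cosh^2 t - sinh^2 t) + 2xy(cosh t sinh t - sinh t cosh t) + y^2(sinh^2 t - cosh^2 t) = x^2 - y^2   [invariant, using cosh^2 t - sinh^2 t = 1]
(C) x^2 + 2xy + y^2: (x' + y')^2 with x' + y' = (x + y)(cosh t + sinh t) = (x + y)e^t, so it becomes (x + y)^2 e^(2t)   [not invariant for t != 0]
(D) xy: (x cosh t + y sinh t)(x sinh t + y cosh t) = xy(cosh^2 t + sinh^2 t) + (x^2 + y^2) sinh t cosh t = xy cosh 2t + (x^2 + y^2)(sinh 2t)/2   [not invariant for t != 0]

Only (B) x^2 - y^2 is unchanged; it is the Minkowski form preserved by Lorentz boosts, just as x^2 + y^2 is preserved by ordinary rotations.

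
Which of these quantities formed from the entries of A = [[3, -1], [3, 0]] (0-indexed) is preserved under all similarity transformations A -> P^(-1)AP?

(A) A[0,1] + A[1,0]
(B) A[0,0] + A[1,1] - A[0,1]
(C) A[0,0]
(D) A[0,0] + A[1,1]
D

A[0,0] + A[1,1] is the trace of A. By the cyclic property of the trace, tr(P^(-1)AP) = tr(APP^(-1)) = tr(A), so it is the same for every matrix similar to A.

The other combinations are not similarity invariants. For example, take P = [[1, -1], [0, 1]] (det P = 1), so P^(-1) = [[1, 1], [0, 1]] and
B = P^(-1)AP = [[6, -7], [3, -3]].
Evaluating each option on A and on B:
(A) A[0,1] + A[1,0]: 2 for A, -4 for B -> changes
(B) A[0,0] + A[1,1] - A[0,1]: 4 for A, 10 for B -> changes
(C) A[0,0]: 3 for A, 6 for B -> changes
(D) A[0,0] + A[1,1]: 3 for A, 3 for B -> unchanged

Only (D) A[0,0] + A[1,1] = 3 survives (and it does so for every P, not just this one), so it is the invariant.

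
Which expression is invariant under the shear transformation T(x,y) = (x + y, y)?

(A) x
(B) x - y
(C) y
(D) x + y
C

Under the shear T(x,y) = (x + y, y):
Substitute the transformed coordinates into each option and compare with the original:
(A) x  ->  (x + y) = x + y   [differs from x: not invariant]
(B) x - y  ->  (x + y) - (y) = x   [differs from x - y: not invariant]
(C) y  ->  (y) = y   [equals y: invariant]
(D) x + y  ->  (x + y) + (y) = x + 2y   [differs from x + y: not invariant]

Only option (C), y, is unchanged by the transformation.
A horizontal shear moves points parallel to the x-axis, so the y-coordinate (and any function of y alone) is unchanged.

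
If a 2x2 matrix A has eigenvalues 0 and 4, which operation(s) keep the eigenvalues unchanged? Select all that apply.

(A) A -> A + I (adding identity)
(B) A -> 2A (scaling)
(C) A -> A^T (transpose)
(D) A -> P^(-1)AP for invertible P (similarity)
C and D

Eigenvalues are preserved by:
1. Similarity transformations: A -> P^(-1)AP (same characteristic polynomial)
2. Transpose: A^T has the same eigenvalues as A

Eigenvalues are NOT preserved by:
- Adding identity: eigenvalues become 0+1, 4+1
- Scaling: eigenvalues become 0, 8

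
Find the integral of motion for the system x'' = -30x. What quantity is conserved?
E = (x')^2 + 30x^2

Multiply the equation by x':
x' * x'' = -30x * x'
The left side is d/dt[(x')^2/2] and the right side is d/dt[-30x^2/2], so
d/dt[(x')^2/2 + 30x^2/2] = 0, i.e. (x')^2/2 + 30x^2/2 = constant.
Multiplying by 2, the integral of motion is E = (x')^2 + 30x^2.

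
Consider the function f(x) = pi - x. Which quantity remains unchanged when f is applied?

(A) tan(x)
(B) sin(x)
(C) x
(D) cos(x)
B

For f(x) = pi - x:
sin(pi - x) = sin(x), so sine is invariant under this transformation.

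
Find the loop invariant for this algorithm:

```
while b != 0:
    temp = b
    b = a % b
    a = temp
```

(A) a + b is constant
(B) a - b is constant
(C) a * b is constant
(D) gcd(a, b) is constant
D

A loop invariant must hold before the first iteration and be re-established by every execution of the body.

(D) gcd(a, b) is constant: One iteration replaces (a, b) by (b, a mod b). Since a mod b = a - q*b for an integer q, any common divisor of a and b divides b and a mod b, and conversely; hence gcd(b, a mod b) = gcd(a, b). For instance (36, 8) -> (8, 4) keeps gcd = 4. At exit b = 0 and a = gcd of the original inputs.

The other options fail:
(A) a + b is constant: e.g. (a, b) = (36, 8) -> (8, 4): the sum goes from 44 to 12.
(B) a - b is constant: e.g. (a, b) = (36, 8) -> (8, 4): the difference goes from 28 to 4.
(C) a * b is constant: e.g. (a, b) = (36, 8) -> (8, 4): the product goes from 288 to 32.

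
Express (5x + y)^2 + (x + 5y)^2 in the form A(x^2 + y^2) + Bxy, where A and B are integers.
26(x^2 + y^2) + 20xy

Expanding: (5x + y)^2 = 25x^2 + 10xy + y^2
(x + 5y)^2 = x^2 + 10xy + 25y^2
Sum = (25+1)(x^2+y^2) + 20xy = 26(x^2 + y^2) + 20xy
This is symmetric in x and y.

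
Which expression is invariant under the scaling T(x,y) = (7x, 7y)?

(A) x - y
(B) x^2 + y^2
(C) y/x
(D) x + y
C

Under the uniform scaling T(x,y) = (7x, 7y):
Substitute the transformed coordinates into each option and compare with the original:
(A) x - y  ->  (7x) - (7y) = 7x - 7y   [differs from x - y: not invariant]
(B) x^2 + y^2  ->  (7x)^2 + (7y)^2 = 49x^2 + 49y^2   [differs from x^2 + y^2: not invariant]
(C) y/x  ->  (7y)/(7x) = y/x   [equals y/x: invariant]
(D) x + y  ->  (7x) + (7y) = 7x + 7y   [differs from x + y: not invariant]

Only option (C), y/x, is unchanged by the transformation.
The common factor 7 cancels in a ratio of coordinates, while sums, products and sums of squares pick up factors of 7 or 49.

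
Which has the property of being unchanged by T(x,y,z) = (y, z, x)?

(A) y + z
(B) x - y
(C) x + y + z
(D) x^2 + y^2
C

Apply T(x,y,z) = (y, z, x) to each option, i.e. replace (x, y, z) by the transformed coordinates.
Substitute the transformed coordinates into each option and compare with the original:
(A) y + z  ->  (z) + (x) = x + z   [differs from y + z: not invariant]
(B) x - y  ->  (y) - (z) = y - z   [differs from x - y: not invariant]
(C) x + y + z  ->  (y) + (z) + (x) = x + y + z   [equals x + y + z: invariant]
(D) x^2 + y^2  ->  (y)^2 + (z)^2 = y^2 + z^2   [differs from x^2 + y^2: not invariant]

Only option (C), x + y + z, is unchanged by the transformation.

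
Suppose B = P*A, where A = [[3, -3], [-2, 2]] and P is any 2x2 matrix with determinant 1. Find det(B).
0

By the multiplicative property of determinants, det(B) = det(P*A) = det(P) * det(A) = det(A),
so the determinant is invariant under multiplication by any determinant-1 matrix; we just need det(A).

det(A) = (3)(2) - (-3)(-2) = 6 - 6 = 0

Therefore det(B) = 1 * 0 = 0.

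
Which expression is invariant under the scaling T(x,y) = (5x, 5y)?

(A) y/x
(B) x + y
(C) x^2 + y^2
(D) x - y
A

Under the uniform scaling T(x,y) = (5x, 5y):
Substitute the transformed coordinates into each option and compare with the original:
(A) y/x  ->  (5y)/(5x) = y/x   [equals y/x: invariant]
(B) x + y  ->  (5x) + (5y) = 5x + 5y   [differs from x + y: not invariant]
(C) x^2 + y^2  ->  (5x)^2 + (5y)^2 = 25x^2 + 25y^2   [differs from x^2 + y^2: not invariant]
(D) x - y  ->  (5x) - (5y) = 5x - 5y   [differs from x - y: not invariant]

Only option (A), y/x, is unchanged by the transformation.
The common factor 5 cancels in a ratio of coordinates, while sums, products and sums of squares pick up factors of 5 or 25.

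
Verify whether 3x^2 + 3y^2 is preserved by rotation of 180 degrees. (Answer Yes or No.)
Yes

Applying rotation by 180 degrees: x' = x*cos(180 degrees) - y*sin(180 degrees) = -x, y' = x*sin(180 degrees) + y*cos(180 degrees) = -y

Substituting into 3x^2 + 3y^2:
3(-x)^2 + 3(-y)^2
= 3x^2 + 3y^2

This equals the original expression 3x^2 + 3y^2, so it IS invariant.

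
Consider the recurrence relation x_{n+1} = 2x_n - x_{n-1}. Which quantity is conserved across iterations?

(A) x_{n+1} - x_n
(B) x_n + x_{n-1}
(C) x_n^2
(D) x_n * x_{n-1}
A

For the recurrence x_{n+1} = 2x_n - x_{n-1}:

If x_{n+1} = 2x_n - x_{n-1}, then:
x_{n+1} - x_n = x_n - x_{n-1}
The first difference is constant throughout the sequence.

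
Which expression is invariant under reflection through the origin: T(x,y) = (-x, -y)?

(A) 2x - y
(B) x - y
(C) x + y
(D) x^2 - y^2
D

The map is reflection through the origin: T(x,y) = (-x, -y).
Substitute the transformed coordinates into each option and compare with the original:
(A) 2x - y  ->  2(-x) - (-y) = -2x + y   [differs from 2x - y: not invariant]
(B) x - y  ->  (-x) - (-y) = -x + y   [differs from x - y: not invariant]
(C) x + y  ->  (-x) + (-y) = -x - y   [differs from x + y: not invariant]
(D) x^2 - y^2  ->  (-x)^2 - (-y)^2 = x^2 - y^2   [equals x^2 - y^2: invariant]

Only option (D), x^2 - y^2, is unchanged by the transformation.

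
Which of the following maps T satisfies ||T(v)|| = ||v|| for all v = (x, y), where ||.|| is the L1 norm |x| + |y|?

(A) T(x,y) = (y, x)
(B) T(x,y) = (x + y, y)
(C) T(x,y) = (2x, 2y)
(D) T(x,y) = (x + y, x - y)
A

A transformation preserves a norm if ||T(v)|| = ||v|| for every v; a single vector where the norm changes rules an option out.

(A) T(x,y) = (y, x): preserves the norm -- it only permutes the coordinates and/or flips signs, which leaves |x| + |y| unchanged.
(B) T(x,y) = (x + y, y): v = (0, 1) has norm |0| + |1| = 1, but T(v) = (1, 1) has norm 2 -- not preserved.
(C) T(x,y) = (2x, 2y): v = (1, 0) has norm |1| + |0| = 1, but T(v) = (2, 0) has norm 2 -- not preserved.
(D) T(x,y) = (x + y, x - y): v = (1, 0) has norm |1| + |0| = 1, but T(v) = (1, 1) has norm 2 -- not preserved.

Therefore the answer is (A).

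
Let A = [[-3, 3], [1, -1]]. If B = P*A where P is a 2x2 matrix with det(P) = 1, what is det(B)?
0

By the multiplicative property of determinants, det(B) = det(P*A) = det(P) * det(A) = det(A),
so the determinant is invariant under multiplication by any determinant-1 matrix; we just need det(A).

det(A) = (-3)(-1) - (3)(1) = 3 - 3 = 0

Therefore det(B) = 1 * 0 = 0.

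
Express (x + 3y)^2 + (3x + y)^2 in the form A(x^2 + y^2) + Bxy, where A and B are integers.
10(x^2 + y^2) + 12xy

Expanding: (x + 3y)^2 = x^2 + 6xy + 9y^2
(3x + y)^2 = 9x^2 + 6xy + y^2
Sum = (1+9)(x^2+y^2) + 12xy = 10(x^2 + y^2) + 12xy
This is symmetric in x and y.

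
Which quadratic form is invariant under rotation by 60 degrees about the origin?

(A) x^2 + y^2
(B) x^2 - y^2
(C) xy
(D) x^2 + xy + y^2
A

Rotation by 60 degrees sends (x, y) to (x/2 - sqrt(3)y/2, sqrt(3)x/2 + y/2).
Substitute the transformed coordinates into each option and compare with the original:
(A) x^2 + y^2  ->  (x/2 - sqrt(3)y/2)^2 + (sqrt(3)x/2 + y/2)^2 = x^2 + y^2   [equals x^2 + y^2: invariant]
(B) x^2 - y^2  ->  (x/2 - sqrt(3)y/2)^2 - (sqrt(3)x/2 + y/2)^2 = -x^2/2 - sqrt(3)xy + y^2/2   [differs from x^2 - y^2: not invariant]
(C) xy  ->  (x/2 - sqrt(3)y/2)(sqrt(3)x/2 + y/2) = sqrt(3)x^2/4 - xy/2 - sqrt(3)y^2/4   [differs from xy: not invariant]
(D) x^2 + xy + y^2  ->  (x/2 - sqrt(3)y/2)^2 + (x/2 - sqrt(3)y/2)(sqrt(3)x/2 + y/2) + (sqrt(3)x/2 + y/2)^2 = sqrt(3)x^2/4 + x^2 - xy/2 - sqrt(3)y^2/4 + y^2   [differs from x^2 + xy + y^2: not invariant]

Only option (A), x^2 + y^2, is unchanged by the transformation.
x^2 + y^2 is the squared distance from the origin, which rotations preserve.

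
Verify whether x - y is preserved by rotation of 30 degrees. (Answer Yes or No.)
No

Applying rotation by 30 degrees: x' = x*cos(30 degrees) - y*sin(30 degrees) = sqrt(3)x/2 - y/2, y' = x*sin(30 degrees) + y*cos(30 degrees) = x/2 + sqrt(3)y/2

Substituting into x - y:
(sqrt(3)x/2 - y/2) - (x/2 + sqrt(3)y/2)
= -x/2 + sqrt(3)x/2 - sqrt(3)y/2 - y/2

This differs from the original expression x - y, so it is NOT invariant.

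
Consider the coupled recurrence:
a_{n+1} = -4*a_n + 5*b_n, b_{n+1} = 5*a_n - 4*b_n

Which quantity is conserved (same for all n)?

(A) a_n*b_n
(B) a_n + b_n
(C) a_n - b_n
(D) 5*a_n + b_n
B

Replace a_n by a_{n+1} = -4*a_n + 5*b_n and b_n by b_{n+1} = 5*a_n - 4*b_n in each option and simplify:
(A) a_n*b_n  ->  (-4*a_n + 5*b_n)*(5*a_n - 4*b_n) = -20*a_n^2 + 41*a_n*b_n - 20*b_n^2   [not conserved]
(B) a_n + b_n  ->  (-4*a_n + 5*b_n) + (5*a_n - 4*b_n) = a_n + b_n   [conserved]
(C) a_n - b_n  ->  (-4*a_n + 5*b_n) - (5*a_n - 4*b_n) = -9*a_n + 9*b_n   [not conserved]
(D) 5*a_n + b_n  ->  5*(-4*a_n + 5*b_n) + (5*a_n - 4*b_n) = -15*a_n + 21*b_n   [not conserved]

Only (B) a_n + b_n returns to itself after one step, so it is the conserved quantity.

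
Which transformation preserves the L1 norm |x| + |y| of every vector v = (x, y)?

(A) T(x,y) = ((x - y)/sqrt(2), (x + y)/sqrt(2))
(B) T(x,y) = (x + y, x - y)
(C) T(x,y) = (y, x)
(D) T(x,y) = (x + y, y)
C

A transformation preserves a norm if ||T(v)|| = ||v|| for every v; a single vector where the norm changes rules an option out.

(A) T(x,y) = ((x - y)/sqrt(2), (x + y)/sqrt(2)): v = (1, 0) has norm |1| + |0| = 1, but T(v) = (sqrt(2)/2, sqrt(2)/2) has norm sqrt(2) -- not preserved.
(B) T(x,y) = (x + y, x - y): v = (1, 0) has norm |1| + |0| = 1, but T(v) = (1, 1) has norm 2 -- not preserved.
(C) T(x,y) = (y, x): preserves the norm -- it only permutes the coordinates and/or flips signs, which leaves |x| + |y| unchanged.
(D) T(x,y) = (x + y, y): v = (0, 1) has norm |0| + |1| = 1, but T(v) = (1, 1) has norm 2 -- not preserved.

Therefore the answer is (C).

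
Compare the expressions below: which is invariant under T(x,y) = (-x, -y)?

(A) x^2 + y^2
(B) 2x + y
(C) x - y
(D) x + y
A

An expression E(x,y) is invariant under T if E(T(x,y)) = E(x,y). Here T(x,y) = (-x, -y).
Substitute the transformed coordinates into each option and compare with the original:
(A) x^2 + y^2  ->  (-x)^2 + (-y)^2 = x^2 + y^2   [equals x^2 + y^2: invariant]
(B) 2x + y  ->  2(-x) + (-y) = -2x - y   [differs from 2x + y: not invariant]
(C) x - y  ->  (-x) - (-y) = -x + y   [differs from x - y: not invariant]
(D) x + y  ->  (-x) + (-y) = -x - y   [differs from x + y: not invariant]

Only option (A), x^2 + y^2, is unchanged by the transformation.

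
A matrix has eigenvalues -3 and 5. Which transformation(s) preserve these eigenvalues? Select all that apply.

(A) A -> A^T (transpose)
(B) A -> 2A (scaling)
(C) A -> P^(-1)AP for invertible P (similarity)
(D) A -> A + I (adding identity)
A and C

Eigenvalues are preserved by:
1. Similarity transformations: A -> P^(-1)AP (same characteristic polynomial)
2. Transpose: A^T has the same eigenvalues as A

Eigenvalues are NOT preserved by:
- Adding identity: eigenvalues become -3+1, 5+1
- Scaling: eigenvalues become -6, 10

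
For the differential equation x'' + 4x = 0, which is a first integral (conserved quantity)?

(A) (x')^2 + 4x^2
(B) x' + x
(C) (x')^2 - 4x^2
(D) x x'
A

A first integral I satisfies dI/dt = 0 along every solution. Differentiate each option and use the equation of motion:
(A) d/dt[(x')^2 + 4x^2] = 2x'x'' + 8x x' = 2x'(-4x) + 8x x' = 0
(B) d/dt[x' + x] = x'' + x' = -4x + x', not identically 0
(C) d/dt[(x')^2 - 4x^2] = 2x'x'' - 8x x' = -16x x', not identically 0
(D) d/dt[x x'] = (x')^2 + x x'' = (x')^2 - 4x^2, not identically 0

Only (A) has zero time-derivative. So the energy-like quantity (x')^2 + 4x^2 is the first integral.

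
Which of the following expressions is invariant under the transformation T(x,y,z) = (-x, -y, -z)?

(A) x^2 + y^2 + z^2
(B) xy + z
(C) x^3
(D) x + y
A

Apply T(x,y,z) = (-x, -y, -z) to each option, i.e. replace (x, y, z) by the transformed coordinates.
Substitute the transformed coordinates into each option and compare with the original:
(A) x^2 + y^2 + z^2  ->  (-x)^2 + (-y)^2 + (-z)^2 = x^2 + y^2 + z^2   [equals x^2 + y^2 + z^2: invariant]
(B) xy + z  ->  (-x)(-y) + (-z) = xy - z   [differs from xy + z: not invariant]
(C) x^3  ->  (-x)^3 = -x^3   [differs from x^3: not invariant]
(D) x + y  ->  (-x) + (-y) = -x - y   [differs from x + y: not invariant]

Only option (A), x^2 + y^2 + z^2, is unchanged by the transformation.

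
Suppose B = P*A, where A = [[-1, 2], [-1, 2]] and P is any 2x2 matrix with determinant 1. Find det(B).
0

By the multiplicative property of determinants, det(B) = det(P*A) = det(P) * det(A) = det(A),
so the determinant is invariant under multiplication by any determinant-1 matrix; we just need det(A).

det(A) = (-1)(2) - (2)(-1) = -2 - (-2) = 0

Therefore det(B) = 1 * 0 = 0.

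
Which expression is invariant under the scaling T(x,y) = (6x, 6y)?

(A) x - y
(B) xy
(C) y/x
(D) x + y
C

Under the uniform scaling T(x,y) = (6x, 6y):
Substitute the transformed coordinates into each option and compare with the original:
(A) x - y  ->  (6x) - (6y) = 6x - 6y   [differs from x - y: not invariant]
(B) xy  ->  (6x)(6y) = 36xy   [differs from xy: not invariant]
(C) y/x  ->  (6y)/(6x) = y/x   [equals y/x: invariant]
(D) x + y  ->  (6x) + (6y) = 6x + 6y   [differs from x + y: not invariant]

Only option (C), y/x, is unchanged by the transformation.
The common factor 6 cancels in a ratio of coordinates, while sums, products and sums of squares pick up factors of 6 or 36.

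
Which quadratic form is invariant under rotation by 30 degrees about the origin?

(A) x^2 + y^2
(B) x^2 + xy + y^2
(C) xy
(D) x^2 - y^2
A

Rotation by 30 degrees sends (x, y) to (sqrt(3)x/2 - y/2, x/2 + sqrt(3)y/2).
Substitute the transformed coordinates into each option and compare with the original:
(A) x^2 + y^2  ->  (sqrt(3)x/2 - y/2)^2 + (x/2 + sqrt(3)y/2)^2 = x^2 + y^2   [equals x^2 + y^2: invariant]
(B) x^2 + xy + y^2  ->  (sqrt(3)x/2 - y/2)^2 + (sqrt(3)x/2 - y/2)(x/2 + sqrt(3)y/2) + (x/2 + sqrt(3)y/2)^2 = sqrt(3)x^2/4 + x^2 + xy/2 - sqrt(3)y^2/4 + y^2   [differs from x^2 + xy + y^2: not invariant]
(C) xy  ->  (sqrt(3)x/2 - y/2)(x/2 + sqrt(3)y/2) = sqrt(3)x^2/4 + xy/2 - sqrt(3)y^2/4   [differs from xy: not invariant]
(D) x^2 - y^2  ->  (sqrt(3)x/2 - y/2)^2 - (x/2 + sqrt(3)y/2)^2 = x^2/2 - sqrt(3)xy - y^2/2   [differs from x^2 - y^2: not invariant]

Only option (A), x^2 + y^2, is unchanged by the transformation.
x^2 + y^2 is the squared distance from the origin, which rotations preserve.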